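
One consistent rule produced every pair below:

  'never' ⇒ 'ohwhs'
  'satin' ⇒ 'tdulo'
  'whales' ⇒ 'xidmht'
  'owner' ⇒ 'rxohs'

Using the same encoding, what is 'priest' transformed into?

The shift depends on letter class: consonant n→o is +1, but vowel e→h is +3. Two shifts are in play — +3 for a/e/i/o/u, +1 for every other letter.
For priest: p(cons)+1=q, r(cons)+1=s, i(vowel)+3=l, e(vowel)+3=h, s(cons)+1=t, t(cons)+1=u.

qslhtu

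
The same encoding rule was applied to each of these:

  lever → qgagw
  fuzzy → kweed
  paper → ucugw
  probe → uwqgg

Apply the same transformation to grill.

lwkqq

The rule splits by letter class: vowels +2, consonants +5.
Applying it to grill: g(cons)+5=l, r(cons)+5=w, i(vowel)+2=k, l(cons)+5=q, l(cons)+5=q.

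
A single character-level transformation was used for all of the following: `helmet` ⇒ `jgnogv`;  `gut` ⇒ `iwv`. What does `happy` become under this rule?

jcrra

This is a Caesar cipher with shift 2.
On happy: h+2=j, a+2=c, p+2=r, p+2=r, y+2=a.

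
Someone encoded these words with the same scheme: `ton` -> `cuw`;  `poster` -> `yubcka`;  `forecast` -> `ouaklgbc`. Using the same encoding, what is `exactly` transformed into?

kgglcuh

The shift depends on letter class: consonant t→c is +9, but vowel o→u is +6. Vowels shift forward by 6 and consonants shift forward by 9.
For exactly: e(vowel)+6=k, x(cons)+9=g, a(vowel)+6=g, c(cons)+9=l, t(cons)+9=c, l(cons)+9=u, y(cons)+9=h.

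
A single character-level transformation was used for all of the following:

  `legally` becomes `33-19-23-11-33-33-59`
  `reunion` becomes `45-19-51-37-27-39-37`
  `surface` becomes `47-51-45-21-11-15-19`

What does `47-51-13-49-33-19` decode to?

subtle

l(#12)→33 and e(#5)→19: differences scale by 2, so n = 2·pos + 9. With a=1..z=26, the number is 2·pos + 9.
Decoding 47-51-13-49-33-19: 47→(47−9)÷2=19=s, 51→(51−9)÷2=21=u, 13→(13−9)÷2=2=b, 49→(49−9)÷2=20=t, 33→(33−9)÷2=12=l, 19→(19−9)÷2=5=e.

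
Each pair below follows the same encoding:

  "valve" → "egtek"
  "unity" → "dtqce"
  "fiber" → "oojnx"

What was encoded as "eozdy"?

Shifts by position in valve: pos 0: v→e (+9), pos 1: a→g (+6), pos 2: l→t (+8), pos 3: v→e (+9), pos 4: e→k (+6) — repeating every 3. A repeating key of period 3 is used — shifts +9, +6, +8 over and over.
Decoding eozdy: e−9=v, o−6=i, z−8=r, d−9=u, y−6=s.

virus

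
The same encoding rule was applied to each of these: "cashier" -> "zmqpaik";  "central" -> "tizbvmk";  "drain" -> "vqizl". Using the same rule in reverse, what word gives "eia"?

The output letters match the input read backwards, each shifted +8: cashier reversed is reihsac. Read the word backwards and shift each letter +8.
Reversing it on eia: shift back: e−8=w, i−8=a, a−8=s → was; then reverse → saw.

saw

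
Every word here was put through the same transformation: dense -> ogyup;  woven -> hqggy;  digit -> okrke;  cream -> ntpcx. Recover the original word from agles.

Shifts by position in dense: pos 0: d→o (+11), pos 1: e→g (+2), pos 2: n→y (+11), pos 3: s→u (+2) — repeating every 2. The shifts repeat in a cycle of length 2: positions 0,1,… shift by +11, +2, then the pattern repeats.
Reversing it on agles: a−11=p, g−2=e, l−11=a, e−2=c, s−11=h.

peach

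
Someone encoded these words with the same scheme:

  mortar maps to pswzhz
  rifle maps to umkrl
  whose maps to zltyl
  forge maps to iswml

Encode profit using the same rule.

svtlpb

In mortar: m→p is +3, o→s is +4, r→w is +5, t→z is +6 — the shift increases by 1 each position. Letter i (0-indexed) is shifted by i+3, so successive shifts are 3, 4, 5, ….
On profit: p+3=s, r+4=v, o+5=t, f+6=l, i+7=p, t+8=b.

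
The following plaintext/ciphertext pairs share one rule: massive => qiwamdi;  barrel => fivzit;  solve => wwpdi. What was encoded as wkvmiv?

Shifts by position in massive: pos 0: m→q (+4), pos 1: a→i (+8), pos 2: s→w (+4), pos 3: s→a (+8) — repeating every 2. A repeating key of period 2 is used — shifts +4, +8 over and over.
Undoing it on wkvmiv: w−4=s, k−8=c, v−4=r, m−8=e, i−4=e, v−8=n.

screen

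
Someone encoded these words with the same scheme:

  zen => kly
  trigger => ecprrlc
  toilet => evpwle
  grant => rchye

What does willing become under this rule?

hpwwpyr

The shift depends on letter class: consonant z→k is +11, but vowel e→l is +7. Two shifts are in play — +7 for a/e/i/o/u, +11 for every other letter.
Applying it to willing: w(cons)+11=h, i(vowel)+7=p, l(cons)+11=w, l(cons)+11=w, i(vowel)+7=p, n(cons)+11=y, g(cons)+11=r.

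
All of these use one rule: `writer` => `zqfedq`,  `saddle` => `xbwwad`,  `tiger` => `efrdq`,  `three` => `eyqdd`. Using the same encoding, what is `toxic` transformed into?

evgfp

w(22)→z(25) and r(17)→q(16) fit y≡7x+1 (mod 26); the inverse of 7 mod 26 is 15. This is an affine cipher: with a=0,…,z=25, each position x becomes (7x+1) mod 26.
On toxic: t(19)→7·19+1≡4=e; o(14)→7·14+1≡21=v; x(23)→7·23+1≡6=g; i(8)→7·8+1≡5=f; c(2)→7·2+1≡15=p (all mod 26).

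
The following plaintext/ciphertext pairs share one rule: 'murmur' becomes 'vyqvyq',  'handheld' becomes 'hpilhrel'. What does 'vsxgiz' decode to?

The output letters match the input read backwards, each shifted +4: murmur reversed is rumrum. The word is reversed, then every letter is shifted forward by 4.
Undoing it on vsxgiz: shift back: v−4=r, s−4=o, x−4=t, g−4=c, i−4=e, z−4=v → rotcev; then reverse → vector.

vector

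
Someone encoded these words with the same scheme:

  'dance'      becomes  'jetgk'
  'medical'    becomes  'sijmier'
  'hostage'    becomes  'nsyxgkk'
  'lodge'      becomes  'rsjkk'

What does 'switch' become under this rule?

Shifts by position in dance: pos 0: d→j (+6), pos 1: a→e (+4), pos 2: n→t (+6), pos 3: c→g (+4) — repeating every 2. It's a Vigenère-style cipher with numeric key [6,4]: position i shifts by key[i mod 2].
Applying it to switch: s+6=y, w+4=a, i+6=o, t+4=x, c+6=i, h+4=l.

yaoxil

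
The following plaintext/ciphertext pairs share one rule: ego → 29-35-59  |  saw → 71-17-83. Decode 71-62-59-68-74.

sport

Each letter becomes 3×(its alphabet position, a=1..z=26) + 14.
Decoding 71-62-59-68-74: 71→(71−14)÷3=19=s, 62→(62−14)÷3=16=p, 59→(59−14)÷3=15=o, 68→(68−14)÷3=18=r, 74→(74−14)÷3=20=t.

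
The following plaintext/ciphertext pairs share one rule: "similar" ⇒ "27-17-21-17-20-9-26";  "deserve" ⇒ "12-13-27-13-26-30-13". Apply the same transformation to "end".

13-22-12

s is letter #19 and maps to 27: an offset of 8. Letters become their 1-based position plus 8 (so a→9, b→10, …).
For end: e=5→13, n=14→22, d=4→12.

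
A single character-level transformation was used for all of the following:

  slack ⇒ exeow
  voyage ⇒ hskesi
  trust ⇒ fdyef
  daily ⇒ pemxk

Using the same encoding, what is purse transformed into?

The shift depends on letter class: consonant s→e is +12, but vowel a→e is +4. Vowels shift forward by 4 and consonants shift forward by 12.
For purse: p(cons)+12=b, u(vowel)+4=y, r(cons)+12=d, s(cons)+12=e, e(vowel)+4=i.

bydei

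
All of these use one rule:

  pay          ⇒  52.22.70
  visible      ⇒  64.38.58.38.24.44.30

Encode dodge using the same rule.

28.50.28.34.30

p(#16)→52 and a(#1)→22: differences scale by 2, so n = 2·pos + 20. Each letter becomes 2×(its alphabet position, a=1..z=26) + 20.
For dodge: d=4→28, o=15→50, d=4→28, g=7→34, e=5→30.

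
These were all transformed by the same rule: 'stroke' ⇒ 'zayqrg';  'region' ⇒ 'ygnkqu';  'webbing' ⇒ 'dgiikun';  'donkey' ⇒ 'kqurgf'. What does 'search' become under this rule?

The rule splits by letter class: vowels +2, consonants +7.
For search: s(cons)+7=z, e(vowel)+2=g, a(vowel)+2=c, r(cons)+7=y, c(cons)+7=j, h(cons)+7=o.

zgcyjo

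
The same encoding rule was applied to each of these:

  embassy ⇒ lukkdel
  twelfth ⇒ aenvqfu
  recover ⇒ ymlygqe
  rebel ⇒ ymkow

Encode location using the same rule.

swlkeubb

In embassy: e→l is +7, m→u is +8, b→k is +9, a→k is +10 — the shift increases by 1 each position. Letter i (0-indexed) is shifted by i+7, so successive shifts are 7, 8, 9, ….
Applying it to location: l+7=s, o+8=w, c+9=l, a+10=k, t+11=e, i+12=u, o+13=b, n+14=b.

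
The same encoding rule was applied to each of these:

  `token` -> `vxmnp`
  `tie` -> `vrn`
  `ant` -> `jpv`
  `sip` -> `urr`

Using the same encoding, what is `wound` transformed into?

The shift depends on letter class: consonant t→v is +2, but vowel o→x is +9. The rule splits by letter class: vowels +9, consonants +2.
Applying it to wound: w(cons)+2=y, o(vowel)+9=x, u(vowel)+9=d, n(cons)+2=p, d(cons)+2=f.

yxdpf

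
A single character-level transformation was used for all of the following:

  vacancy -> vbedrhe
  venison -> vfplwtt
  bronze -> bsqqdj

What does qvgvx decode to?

quest

In vacancy: v→v is +0, a→b is +1, c→e is +2, a→d is +3 — the shift increases by 1 each position. Letter i (0-indexed) is shifted by i+0, so successive shifts are 0, 1, 2, ….
Undoing it on qvgvx: q−0=q, v−1=u, g−2=e, v−3=s, x−4=t.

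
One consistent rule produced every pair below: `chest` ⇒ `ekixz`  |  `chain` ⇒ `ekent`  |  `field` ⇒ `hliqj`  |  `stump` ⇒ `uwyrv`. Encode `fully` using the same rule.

hxpqe

In chest: c→e is +2, h→k is +3, e→i is +4, s→x is +5 — the shift increases by 1 each position. Letter i (0-indexed) is shifted by i+2, so successive shifts are 2, 3, 4, ….
On fully: f+2=h, u+3=x, l+4=p, l+5=q, y+6=e.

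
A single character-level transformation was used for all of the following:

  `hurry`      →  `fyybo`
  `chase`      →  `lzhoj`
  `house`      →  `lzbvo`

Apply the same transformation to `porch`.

Two steps: reverse the string, then apply a Caesar shift of +7.
On porch: reverse → hcrop; then shift: h+7=o, c+7=j, r+7=y, o+7=v, p+7=w.

ojyvw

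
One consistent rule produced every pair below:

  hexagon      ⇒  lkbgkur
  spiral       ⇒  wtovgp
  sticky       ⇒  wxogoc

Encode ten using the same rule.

xkr

Two shifts are in play — +6 for a/e/i/o/u, +4 for every other letter.
Applying it to ten: t(cons)+4=x, e(vowel)+6=k, n(cons)+4=r.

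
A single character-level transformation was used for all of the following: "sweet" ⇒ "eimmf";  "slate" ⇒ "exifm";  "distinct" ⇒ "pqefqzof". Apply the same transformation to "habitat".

tinqfif

The shift depends on letter class: consonant s→e is +12, but vowel e→m is +8. The rule splits by letter class: vowels +8, consonants +12.
On habitat: h(cons)+12=t, a(vowel)+8=i, b(cons)+12=n, i(vowel)+8=q, t(cons)+12=f, a(vowel)+8=i, t(cons)+12=f.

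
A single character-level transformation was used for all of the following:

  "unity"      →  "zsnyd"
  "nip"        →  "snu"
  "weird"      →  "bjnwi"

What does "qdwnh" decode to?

Compare letters: u→z is +5, n→s is +5, i→n is +5 — a constant shift. Each letter is shifted forward by 5 in the alphabet (a Caesar shift of +5).
Undoing it on qdwnh: q−5=l, d−5=y, w−5=r, n−5=i, h−5=c.

lyric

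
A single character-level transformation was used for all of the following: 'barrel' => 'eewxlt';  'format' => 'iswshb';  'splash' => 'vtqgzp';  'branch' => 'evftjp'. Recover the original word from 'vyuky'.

In barrel: b→e is +3, a→e is +4, r→w is +5, r→x is +6 — the shift increases by 1 each position. The shift increases by 1 at each position, starting from +3: 3, 4, 5, ….
Decoding vyuky: v−3=s, y−4=u, u−5=p, k−6=e, y−7=r.

super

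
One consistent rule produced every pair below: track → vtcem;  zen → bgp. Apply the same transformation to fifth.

hkhvj

It's a constant shift of +2 (ROT2).
On fifth: f+2=h, i+2=k, f+2=h, t+2=v, h+2=j.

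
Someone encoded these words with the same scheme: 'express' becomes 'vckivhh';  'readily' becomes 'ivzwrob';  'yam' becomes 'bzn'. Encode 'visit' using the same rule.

Each pair mirrors across the alphabet (e↔v, x↔c, p↔k): positions sum to 25. Letters are reflected about the middle of the alphabet (position → 25−position): Atbash.
On visit: v↔e, i↔r, s↔h, i↔r, t↔g.

erhrg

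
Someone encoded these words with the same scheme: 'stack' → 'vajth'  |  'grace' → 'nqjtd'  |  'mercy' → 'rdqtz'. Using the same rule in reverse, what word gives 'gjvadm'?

pastel

This is an affine cipher: with a=0,…,z=25, each position x becomes (5x+9) mod 26.
Decoding gjvadm: g(6)→21·(6−9)≡15=p; j(9)→21·(9−9)≡0=a; v(21)→21·(21−9)≡18=s; a(0)→21·(0−9)≡19=t; d(3)→21·(3−9)≡4=e; m(12)→21·(12−9)≡11=l (all mod 26).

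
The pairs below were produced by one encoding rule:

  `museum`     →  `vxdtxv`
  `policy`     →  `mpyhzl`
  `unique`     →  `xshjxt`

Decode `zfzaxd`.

cactus

m(12)→v(21) and u(20)→x(23) fit y≡23x+5 (mod 26); the inverse of 23 mod 26 is 17. Treating letters as 0–25, the rule is x ↦ 23x + 5 (mod 26).
Reversing it on zfzaxd: z(25)→17·(25−5)≡2=c; f(5)→17·(5−5)≡0=a; z(25)→17·(25−5)≡2=c; a(0)→17·(0−5)≡19=t; x(23)→17·(23−5)≡20=u; d(3)→17·(3−5)≡18=s (all mod 26).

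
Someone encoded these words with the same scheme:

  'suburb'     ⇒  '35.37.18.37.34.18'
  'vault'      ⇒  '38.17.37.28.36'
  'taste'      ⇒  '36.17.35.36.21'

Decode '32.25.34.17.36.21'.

pirate

s is letter #19 and maps to 35: an offset of 16. Each letter is replaced by its alphabet position (a=1..z=26) + 16.
Reversing it on 32.25.34.17.36.21: 32→(32−16)÷1=16=p, 25→(25−16)÷1=9=i, 34→(34−16)÷1=18=r, 17→(17−16)÷1=1=a, 36→(36−16)÷1=20=t, 21→(21−16)÷1=5=e.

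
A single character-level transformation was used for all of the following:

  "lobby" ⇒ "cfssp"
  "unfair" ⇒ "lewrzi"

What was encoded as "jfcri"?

solar

Compare letters: l→c is +17, o→f is +17, b→s is +17 — a constant shift. This is a Caesar cipher with shift 17.
Reversing it on jfcri: j−17=s, f−17=o, c−17=l, r−17=a, i−17=r.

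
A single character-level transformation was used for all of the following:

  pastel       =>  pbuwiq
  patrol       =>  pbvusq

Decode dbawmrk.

In pastel: p→p is +0, a→b is +1, s→u is +2, t→w is +3 — the shift increases by 1 each position. The shift increases by 1 at each position, starting from +0: 0, 1, 2, ….
Reversing it on dbawmrk: d−0=d, b−1=a, a−2=y, w−3=t, m−4=i, r−5=m, k−6=e.

daytime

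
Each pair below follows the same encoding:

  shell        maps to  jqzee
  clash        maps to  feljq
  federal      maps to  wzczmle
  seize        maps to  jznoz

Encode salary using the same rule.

jlelmr

s(18)→j(9) and h(7)→q(16) fit y≡23x+11 (mod 26); the inverse of 23 mod 26 is 17. This is an affine cipher: with a=0,…,z=25, each position x becomes (23x+11) mod 26.
Applying it to salary: s(18)→23·18+11≡9=j; a(0)→23·0+11≡11=l; l(11)→23·11+11≡4=e; a(0)→23·0+11≡11=l; r(17)→23·17+11≡12=m; y(24)→23·24+11≡17=r (all mod 26).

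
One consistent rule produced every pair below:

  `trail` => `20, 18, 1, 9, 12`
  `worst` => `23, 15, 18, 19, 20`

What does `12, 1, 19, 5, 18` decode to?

laser

Letters become their 1-indexed alphabet positions: a=1 … z=26.
Decoding 12, 1, 19, 5, 18: 12=l, 1=a, 19=s, 5=e, 18=r.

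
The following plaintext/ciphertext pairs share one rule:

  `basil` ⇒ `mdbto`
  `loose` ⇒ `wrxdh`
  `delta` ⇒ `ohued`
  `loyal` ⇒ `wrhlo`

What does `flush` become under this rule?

qoddk

A repeating key of period 3 is used — shifts +11, +3, +9 over and over.
Applying it to flush: f+11=q, l+3=o, u+9=d, s+11=d, h+3=k.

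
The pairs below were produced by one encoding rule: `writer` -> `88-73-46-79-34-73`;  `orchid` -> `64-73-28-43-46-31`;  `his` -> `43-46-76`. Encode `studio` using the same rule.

76-79-82-31-46-64

The formula is n = 3×(alphabet index, a=1) + 19.
On studio: s=19→76, t=20→79, u=21→82, d=4→31, i=9→46, o=15→64.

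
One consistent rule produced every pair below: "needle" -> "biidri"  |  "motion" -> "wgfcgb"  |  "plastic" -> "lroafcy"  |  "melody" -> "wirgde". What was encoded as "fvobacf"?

This is an affine cipher: with a=0,…,z=25, each position x becomes (5x+14) mod 26.
Decoding fvobacf: f(5)→21·(5−14)≡19=t; v(21)→21·(21−14)≡17=r; o(14)→21·(14−14)≡0=a; b(1)→21·(1−14)≡13=n; a(0)→21·(0−14)≡18=s; c(2)→21·(2−14)≡8=i; f(5)→21·(5−14)≡19=t (all mod 26).

transit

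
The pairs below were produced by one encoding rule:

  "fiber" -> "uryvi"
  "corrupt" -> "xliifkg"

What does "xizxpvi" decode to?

cracker

This is the alphabet-reversal cipher (Atbash): a becomes z, b becomes y, etc.
Undoing it on xizxpvi: x↔c, i↔r, z↔a, x↔c, p↔k, v↔e, i↔r.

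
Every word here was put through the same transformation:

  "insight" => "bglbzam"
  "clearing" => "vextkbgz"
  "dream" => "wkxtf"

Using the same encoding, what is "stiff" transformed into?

Every letter moves 19 places later in the alphabet, wrapping around z→a.
On stiff: s+19=l, t+19=m, i+19=b, f+19=y, f+19=y.

lmbyy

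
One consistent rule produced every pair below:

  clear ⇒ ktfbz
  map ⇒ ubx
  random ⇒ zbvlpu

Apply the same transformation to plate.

xtbbf

Vowels shift forward by 1 and consonants shift forward by 8.
On plate: p(cons)+8=x, l(cons)+8=t, a(vowel)+1=b, t(cons)+8=b, e(vowel)+1=f.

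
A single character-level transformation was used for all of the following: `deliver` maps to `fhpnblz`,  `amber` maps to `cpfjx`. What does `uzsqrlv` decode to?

swollen

In deliver: d→f is +2, e→h is +3, l→p is +4, i→n is +5 — the shift increases by 1 each position. Each letter shifts forward by (position + 2), i.e. 2, 3, 4, … — the shift grows by one for each successive letter.
Undoing it on uzsqrlv: u−2=s, z−3=w, s−4=o, q−5=l, r−6=l, l−7=e, v−8=n.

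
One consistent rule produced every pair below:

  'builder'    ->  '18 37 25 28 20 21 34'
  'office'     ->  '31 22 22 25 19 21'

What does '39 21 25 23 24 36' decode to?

weight

b is letter #2 and maps to 18: an offset of 16. Letters become their 1-based position plus 16 (so a→17, b→18, …).
Reversing it on 39 21 25 23 24 36: 39→(39−16)÷1=23=w, 21→(21−16)÷1=5=e, 25→(25−16)÷1=9=i, 23→(23−16)÷1=7=g, 24→(24−16)÷1=8=h, 36→(36−16)÷1=20=t.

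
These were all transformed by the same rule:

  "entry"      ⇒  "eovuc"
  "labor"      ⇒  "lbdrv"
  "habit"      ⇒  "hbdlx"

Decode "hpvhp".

hotel

In entry: e→e is +0, n→o is +1, t→v is +2, r→u is +3 — the shift increases by 1 each position. The shift increases by 1 at each position, starting from +0: 0, 1, 2, ….
Reversing it on hpvhp: h−0=h, p−1=o, v−2=t, h−3=e, p−4=l.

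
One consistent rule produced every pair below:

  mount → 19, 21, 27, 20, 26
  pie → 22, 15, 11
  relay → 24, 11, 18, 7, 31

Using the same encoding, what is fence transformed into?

12, 11, 20, 9, 11

m is letter #13 and maps to 19: an offset of 6. The number is (letter's place in the alphabet, a=1) + 6.
Applying it to fence: f=6→12, e=5→11, n=14→20, c=3→9, e=5→11.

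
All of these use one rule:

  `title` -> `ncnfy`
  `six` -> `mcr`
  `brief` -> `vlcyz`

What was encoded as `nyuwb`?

Compare letters: t→n is +20, i→c is +20, t→n is +20 — a constant shift. This is a Caesar cipher with shift 20.
Undoing it on nyuwb: n−20=t, y−20=e, u−20=a, w−20=c, b−20=h.

teach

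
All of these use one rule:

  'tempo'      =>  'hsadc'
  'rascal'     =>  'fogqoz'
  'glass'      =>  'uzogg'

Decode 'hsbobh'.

tenant

This is a Caesar cipher with shift 14.
Undoing it on hsbobh: h−14=t, s−14=e, b−14=n, o−14=a, b−14=n, h−14=t.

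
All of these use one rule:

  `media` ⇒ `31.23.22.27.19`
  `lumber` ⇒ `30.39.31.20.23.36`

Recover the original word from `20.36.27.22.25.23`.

bridge

m is letter #13 and maps to 31: an offset of 18. Each letter is replaced by its alphabet position (a=1..z=26) + 18.
Decoding 20.36.27.22.25.23: 20→(20−18)÷1=2=b, 36→(36−18)÷1=18=r, 27→(27−18)÷1=9=i, 22→(22−18)÷1=4=d, 25→(25−18)÷1=7=g, 23→(23−18)÷1=5=e.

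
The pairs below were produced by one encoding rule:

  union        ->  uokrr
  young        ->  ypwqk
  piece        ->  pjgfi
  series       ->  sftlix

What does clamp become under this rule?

In union: u→u is +0, n→o is +1, i→k is +2, o→r is +3 — the shift increases by 1 each position. Each letter shifts forward by its position index (0, 1, 2, …) — the shift grows by one for each successive letter.
For clamp: c+0=c, l+1=m, a+2=c, m+3=p, p+4=t.

cmcpt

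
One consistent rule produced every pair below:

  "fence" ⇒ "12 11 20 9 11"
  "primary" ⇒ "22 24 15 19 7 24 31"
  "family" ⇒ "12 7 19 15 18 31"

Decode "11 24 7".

Letters become their 1-based position plus 6 (so a→7, b→8, …).
Reversing it on 11 24 7: 11→(11−6)÷1=5=e, 24→(24−6)÷1=18=r, 7→(7−6)÷1=1=a.

era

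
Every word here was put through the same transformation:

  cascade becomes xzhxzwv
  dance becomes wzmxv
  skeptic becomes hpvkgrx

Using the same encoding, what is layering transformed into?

ozbvirmt

Each letter is replaced by its mirror in the alphabet: a↔z, b↔y, c↔x, and so on (the Atbash cipher).
Applying it to layering: l↔o, a↔z, y↔b, e↔v, r↔i, i↔r, n↔m, g↔t.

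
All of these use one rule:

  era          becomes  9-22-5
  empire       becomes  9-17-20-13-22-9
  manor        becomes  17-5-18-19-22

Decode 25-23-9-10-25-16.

e is letter #5 and maps to 9: an offset of 4. The number is (letter's place in the alphabet, a=1) + 4.
Decoding 25-23-9-10-25-16: 25→(25−4)÷1=21=u, 23→(23−4)÷1=19=s, 9→(9−4)÷1=5=e, 10→(10−4)÷1=6=f, 25→(25−4)÷1=21=u, 16→(16−4)÷1=12=l.

useful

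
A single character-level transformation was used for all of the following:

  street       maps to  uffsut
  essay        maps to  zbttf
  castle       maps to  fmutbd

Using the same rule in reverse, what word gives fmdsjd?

circle

The word is reversed, then every letter is shifted forward by 1.
Undoing it on fmdsjd: shift back: f−1=e, m−1=l, d−1=c, s−1=r, j−1=i, d−1=c → elcric; then reverse → circle.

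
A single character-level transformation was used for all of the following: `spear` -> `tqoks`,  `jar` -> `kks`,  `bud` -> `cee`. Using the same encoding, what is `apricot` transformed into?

kqssdyu

The shift depends on letter class: consonant s→t is +1, but vowel e→o is +10. Two shifts are in play — +10 for a/e/i/o/u, +1 for every other letter.
For apricot: a(vowel)+10=k, p(cons)+1=q, r(cons)+1=s, i(vowel)+10=s, c(cons)+1=d, o(vowel)+10=y, t(cons)+1=u.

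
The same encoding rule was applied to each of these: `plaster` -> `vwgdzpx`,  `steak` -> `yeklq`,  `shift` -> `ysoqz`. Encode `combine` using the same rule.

izsmoyk

Shifts by position in plaster: pos 0: p→v (+6), pos 1: l→w (+11), pos 2: a→g (+6), pos 3: s→d (+11) — repeating every 2. It's a Vigenère-style cipher with numeric key [6,11]: position i shifts by key[i mod 2].
Applying it to combine: c+6=i, o+11=z, m+6=s, b+11=m, i+6=o, n+11=y, e+6=k.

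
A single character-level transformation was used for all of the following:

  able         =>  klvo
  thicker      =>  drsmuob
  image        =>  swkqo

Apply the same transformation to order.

Compare letters: a→k is +10, b→l is +10, l→v is +10 — a constant shift. Every letter moves 10 places later in the alphabet, wrapping around z→a.
For order: o+10=y, r+10=b, d+10=n, e+10=o, r+10=b.

ybnob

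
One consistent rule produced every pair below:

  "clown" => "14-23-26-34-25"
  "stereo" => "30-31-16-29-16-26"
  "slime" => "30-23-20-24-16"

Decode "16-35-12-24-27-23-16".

c is letter #3 and maps to 14: an offset of 11. The number is (letter's place in the alphabet, a=1) + 11.
Reversing it on 16-35-12-24-27-23-16: 16→(16−11)÷1=5=e, 35→(35−11)÷1=24=x, 12→(12−11)÷1=1=a, 24→(24−11)÷1=13=m, 27→(27−11)÷1=16=p, 23→(23−11)÷1=12=l, 16→(16−11)÷1=5=e.

example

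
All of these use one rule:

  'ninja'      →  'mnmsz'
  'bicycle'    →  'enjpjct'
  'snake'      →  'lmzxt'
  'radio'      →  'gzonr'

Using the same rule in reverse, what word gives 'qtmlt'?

tense

This is an affine cipher: with a=0,…,z=25, each position x becomes (5x+25) mod 26.
Decoding qtmlt: q(16)→21·(16−25)≡19=t; t(19)→21·(19−25)≡4=e; m(12)→21·(12−25)≡13=n; l(11)→21·(11−25)≡18=s; t(19)→21·(19−25)≡4=e (all mod 26).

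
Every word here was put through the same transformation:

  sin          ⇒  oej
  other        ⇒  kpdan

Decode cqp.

gut

Compare letters: s→o is +22, i→e is +22, n→j is +22 — a constant shift. It's a constant shift of +22 (ROT22).
Undoing it on cqp: c−22=g, q−22=u, p−22=t.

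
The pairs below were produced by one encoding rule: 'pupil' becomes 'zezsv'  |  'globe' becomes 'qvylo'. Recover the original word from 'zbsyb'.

prior

Compare letters: p→z is +10, u→e is +10, p→z is +10 — a constant shift. Each letter is shifted forward by 10 in the alphabet (a Caesar shift of +10).
Decoding zbsyb: z−10=p, b−10=r, s−10=i, y−10=o, b−10=r.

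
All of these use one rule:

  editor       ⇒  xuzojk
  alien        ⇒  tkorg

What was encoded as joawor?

Two steps: reverse the string, then apply a Caesar shift of +6.
Reversing it on joawor: shift back: j−6=d, o−6=i, a−6=u, w−6=q, o−6=i, r−6=l → diuqil; then reverse → liquid.

liquid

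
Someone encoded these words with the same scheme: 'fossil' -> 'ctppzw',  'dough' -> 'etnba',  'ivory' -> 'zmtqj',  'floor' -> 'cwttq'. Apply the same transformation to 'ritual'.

f(5)→c(2) and o(14)→t(19) fit y≡25x+7 (mod 26); the inverse of 25 mod 26 is 25. Each letter's alphabet position (a=0..z=25) is mapped through 25·x+7 mod 26 — an affine cipher.
For ritual: r(17)→25·17+7≡16=q; i(8)→25·8+7≡25=z; t(19)→25·19+7≡14=o; u(20)→25·20+7≡13=n; a(0)→25·0+7≡7=h; l(11)→25·11+7≡22=w (all mod 26).

qzonhw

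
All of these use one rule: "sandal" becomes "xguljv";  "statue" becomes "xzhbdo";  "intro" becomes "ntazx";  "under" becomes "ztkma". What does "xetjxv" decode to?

symbol

In sandal: s→x is +5, a→g is +6, n→u is +7, d→l is +8 — the shift increases by 1 each position. The shift increases by 1 at each position, starting from +5: 5, 6, 7, ….
Reversing it on xetjxv: x−5=s, e−6=y, t−7=m, j−8=b, x−9=o, v−10=l.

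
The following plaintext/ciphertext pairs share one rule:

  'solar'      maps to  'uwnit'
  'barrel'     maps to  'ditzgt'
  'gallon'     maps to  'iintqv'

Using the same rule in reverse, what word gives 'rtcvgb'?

planet

Shifts by position in solar: pos 0: s→u (+2), pos 1: o→w (+8), pos 2: l→n (+2), pos 3: a→i (+8) — repeating every 2. A repeating key of period 2 is used — shifts +2, +8 over and over.
Decoding rtcvgb: r−2=p, t−8=l, c−2=a, v−8=n, g−2=e, b−8=t.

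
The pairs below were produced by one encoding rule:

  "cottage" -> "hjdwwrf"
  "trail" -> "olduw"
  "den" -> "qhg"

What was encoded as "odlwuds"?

partial

The output letters match the input read backwards, each shifted +3: cottage reversed is egattoc. The word is reversed, then every letter is shifted forward by 3.
Reversing it on odlwuds: shift back: o−3=l, d−3=a, l−3=i, w−3=t, u−3=r, d−3=a, s−3=p → laitrap; then reverse → partial.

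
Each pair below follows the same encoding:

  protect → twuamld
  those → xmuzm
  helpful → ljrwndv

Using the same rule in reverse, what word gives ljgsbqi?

In protect: p→t is +4, r→w is +5, o→u is +6, t→a is +7 — the shift increases by 1 each position. Letter i (0-indexed) is shifted by i+4, so successive shifts are 4, 5, 6, ….
Reversing it on ljgsbqi: l−4=h, j−5=e, g−6=a, s−7=l, b−8=t, q−9=h, i−10=y.

healthy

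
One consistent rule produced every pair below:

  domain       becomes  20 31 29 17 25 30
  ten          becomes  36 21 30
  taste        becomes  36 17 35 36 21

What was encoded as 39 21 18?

d is letter #4 and maps to 20: an offset of 16. Letters become their 1-based position plus 16 (so a→17, b→18, …).
Undoing it on 39 21 18: 39→(39−16)÷1=23=w, 21→(21−16)÷1=5=e, 18→(18−16)÷1=2=b.

web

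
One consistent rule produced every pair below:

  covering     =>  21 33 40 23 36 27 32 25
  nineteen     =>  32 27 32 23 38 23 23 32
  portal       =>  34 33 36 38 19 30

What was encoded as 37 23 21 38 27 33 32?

c is letter #3 and maps to 21: an offset of 18. Letters become their 1-based position plus 18 (so a→19, b→20, …).
Decoding 37 23 21 38 27 33 32: 37→(37−18)÷1=19=s, 23→(23−18)÷1=5=e, 21→(21−18)÷1=3=c, 38→(38−18)÷1=20=t, 27→(27−18)÷1=9=i, 33→(33−18)÷1=15=o, 32→(32−18)÷1=14=n.

section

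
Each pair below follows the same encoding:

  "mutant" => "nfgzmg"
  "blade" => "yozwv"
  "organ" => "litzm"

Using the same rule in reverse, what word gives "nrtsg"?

This is the alphabet-reversal cipher (Atbash): a becomes z, b becomes y, etc.
Reversing it on nrtsg: n↔m, r↔i, t↔g, s↔h, g↔t.

might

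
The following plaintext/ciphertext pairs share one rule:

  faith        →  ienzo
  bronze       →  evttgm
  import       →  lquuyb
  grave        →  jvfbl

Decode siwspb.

In faith: f→i is +3, a→e is +4, i→n is +5, t→z is +6 — the shift increases by 1 each position. Each letter shifts forward by (position + 3), i.e. 3, 4, 5, … — the shift grows by one for each successive letter.
Decoding siwspb: s−3=p, i−4=e, w−5=r, s−6=m, p−7=i, b−8=t.

permit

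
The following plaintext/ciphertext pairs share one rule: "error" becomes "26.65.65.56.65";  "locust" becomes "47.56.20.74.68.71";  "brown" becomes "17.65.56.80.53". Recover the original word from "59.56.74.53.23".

With a=1..z=26, the number is 3·pos + 11.
Undoing it on 59.56.74.53.23: 59→(59−11)÷3=16=p, 56→(56−11)÷3=15=o, 74→(74−11)÷3=21=u, 53→(53−11)÷3=14=n, 23→(23−11)÷3=4=d.

pound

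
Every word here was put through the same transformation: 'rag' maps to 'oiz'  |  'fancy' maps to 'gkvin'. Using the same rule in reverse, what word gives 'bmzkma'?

secret

The output letters match the input read backwards, each shifted +8: rag reversed is gar. Two steps: reverse the string, then apply a Caesar shift of +8.
Reversing it on bmzkma: shift back: b−8=t, m−8=e, z−8=r, k−8=c, m−8=e, a−8=s → terces; then reverse → secret.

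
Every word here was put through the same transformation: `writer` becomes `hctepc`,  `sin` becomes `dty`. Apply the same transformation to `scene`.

Each letter is shifted forward by 11 in the alphabet (a Caesar shift of +11).
On scene: s+11=d, c+11=n, e+11=p, n+11=y, e+11=p.

dnpyp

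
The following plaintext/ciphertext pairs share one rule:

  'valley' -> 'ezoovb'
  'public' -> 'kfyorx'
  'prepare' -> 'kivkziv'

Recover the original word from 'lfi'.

Each pair mirrors across the alphabet (v↔e, a↔z, l↔o): positions sum to 25. Each letter is replaced by its mirror in the alphabet: a↔z, b↔y, c↔x, and so on (the Atbash cipher).
Undoing it on lfi: l↔o, f↔u, i↔r.

our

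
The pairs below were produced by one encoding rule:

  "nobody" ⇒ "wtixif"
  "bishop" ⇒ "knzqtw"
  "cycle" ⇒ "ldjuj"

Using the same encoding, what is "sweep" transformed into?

Shifts by position in nobody: pos 0: n→w (+9), pos 1: o→t (+5), pos 2: b→i (+7), pos 3: o→x (+9), pos 4: d→i (+5), pos 5: y→f (+7) — repeating every 3. The shifts repeat in a cycle of length 3: positions 0,1,… shift by +9, +5, +7, then the pattern repeats.
Applying it to sweep: s+9=b, w+5=b, e+7=l, e+9=n, p+5=u.

bblnu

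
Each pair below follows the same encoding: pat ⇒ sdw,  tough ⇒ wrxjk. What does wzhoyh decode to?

twelve

Compare letters: p→s is +3, a→d is +3, t→w is +3 — a constant shift. It's a constant shift of +3 (ROT3).
Reversing it on wzhoyh: w−3=t, z−3=w, h−3=e, o−3=l, y−3=v, h−3=e.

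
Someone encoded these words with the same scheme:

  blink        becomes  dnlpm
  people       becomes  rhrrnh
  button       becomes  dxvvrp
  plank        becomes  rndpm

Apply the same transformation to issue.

The shift depends on letter class: consonant b→d is +2, but vowel i→l is +3. Two shifts are in play — +3 for a/e/i/o/u, +2 for every other letter.
On issue: i(vowel)+3=l, s(cons)+2=u, s(cons)+2=u, u(vowel)+3=x, e(vowel)+3=h.

luuxh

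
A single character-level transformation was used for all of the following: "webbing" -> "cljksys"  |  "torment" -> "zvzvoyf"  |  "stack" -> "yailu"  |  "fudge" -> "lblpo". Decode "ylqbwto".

In webbing: w→c is +6, e→l is +7, b→j is +8, b→k is +9 — the shift increases by 1 each position. Each letter shifts forward by (position + 6), i.e. 6, 7, 8, … — the shift grows by one for each successive letter.
Decoding ylqbwto: y−6=s, l−7=e, q−8=i, b−9=s, w−10=m, t−11=i, o−12=c.

seismic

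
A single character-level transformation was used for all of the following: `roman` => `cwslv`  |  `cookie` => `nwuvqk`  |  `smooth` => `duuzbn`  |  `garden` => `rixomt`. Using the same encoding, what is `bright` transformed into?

mzorpz

Shifts by position in roman: pos 0: r→c (+11), pos 1: o→w (+8), pos 2: m→s (+6), pos 3: a→l (+11), pos 4: n→v (+8) — repeating every 3. It's a Vigenère-style cipher with numeric key [11,8,6]: position i shifts by key[i mod 3].
On bright: b+11=m, r+8=z, i+6=o, g+11=r, h+8=p, t+6=z.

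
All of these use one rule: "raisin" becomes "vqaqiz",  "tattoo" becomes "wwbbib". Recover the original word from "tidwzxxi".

The output letters match the input read backwards, each shifted +8: raisin reversed is nisiar. Two steps: reverse the string, then apply a Caesar shift of +8.
Undoing it on tidwzxxi: shift back: t−8=l, i−8=a, d−8=v, w−8=o, z−8=r, x−8=p, x−8=p, i−8=a → lavorppa; then reverse → approval.

approval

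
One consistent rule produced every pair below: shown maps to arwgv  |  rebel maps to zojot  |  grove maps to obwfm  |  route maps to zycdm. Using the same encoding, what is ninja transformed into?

vsvti

Shifts by position in shown: pos 0: s→a (+8), pos 1: h→r (+10), pos 2: o→w (+8), pos 3: w→g (+10) — repeating every 2. A repeating key of period 2 is used — shifts +8, +10 over and over.
On ninja: n+8=v, i+10=s, n+8=v, j+10=t, a+8=i.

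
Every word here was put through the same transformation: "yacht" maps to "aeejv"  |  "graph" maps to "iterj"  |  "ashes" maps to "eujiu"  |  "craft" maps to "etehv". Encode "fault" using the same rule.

heynv

The rule splits by letter class: vowels +4, consonants +2.
For fault: f(cons)+2=h, a(vowel)+4=e, u(vowel)+4=y, l(cons)+2=n, t(cons)+2=v.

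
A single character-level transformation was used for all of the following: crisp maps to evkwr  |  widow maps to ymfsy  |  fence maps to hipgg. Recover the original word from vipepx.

Shifts by position in crisp: pos 0: c→e (+2), pos 1: r→v (+4), pos 2: i→k (+2), pos 3: s→w (+4) — repeating every 2. A repeating key of period 2 is used — shifts +2, +4 over and over.
Decoding vipepx: v−2=t, i−4=e, p−2=n, e−4=a, p−2=n, x−4=t.

tenant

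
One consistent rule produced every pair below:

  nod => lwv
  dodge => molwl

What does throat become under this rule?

Two steps: reverse the string, then apply a Caesar shift of +8.
For throat: reverse → taorht; then shift: t+8=b, a+8=i, o+8=w, r+8=z, h+8=p, t+8=b.

biwzpb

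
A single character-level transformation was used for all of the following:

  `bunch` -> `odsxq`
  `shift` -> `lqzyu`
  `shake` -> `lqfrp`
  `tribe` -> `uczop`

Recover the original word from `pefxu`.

exact

b(1)→o(14) and u(20)→d(3) fit y≡9x+5 (mod 26); the inverse of 9 mod 26 is 3. Each letter's alphabet position (a=0..z=25) is mapped through 9·x+5 mod 26 — an affine cipher.
Undoing it on pefxu: p(15)→3·(15−5)≡4=e; e(4)→3·(4−5)≡23=x; f(5)→3·(5−5)≡0=a; x(23)→3·(23−5)≡2=c; u(20)→3·(20−5)≡19=t (all mod 26).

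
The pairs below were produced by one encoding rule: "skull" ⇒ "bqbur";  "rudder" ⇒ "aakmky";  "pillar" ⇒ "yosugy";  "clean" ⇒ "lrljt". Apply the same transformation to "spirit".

bvpaoa

Shifts by position in skull: pos 0: s→b (+9), pos 1: k→q (+6), pos 2: u→b (+7), pos 3: l→u (+9), pos 4: l→r (+6) — repeating every 3. The shifts repeat in a cycle of length 3: positions 0,1,… shift by +9, +6, +7, then the pattern repeats.
For spirit: s+9=b, p+6=v, i+7=p, r+9=a, i+6=o, t+7=a.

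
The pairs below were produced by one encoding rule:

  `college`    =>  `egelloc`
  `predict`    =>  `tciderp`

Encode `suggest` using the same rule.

tseggus

The output letters match the input read backwards: college reversed is egelloc. The word is simply reversed.
On suggest: reverse → tseggus.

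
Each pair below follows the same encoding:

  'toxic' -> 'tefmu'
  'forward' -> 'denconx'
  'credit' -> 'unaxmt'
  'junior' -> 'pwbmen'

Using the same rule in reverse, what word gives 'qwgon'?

sugar

t(19)→t(19) and o(14)→e(4) fit y≡3x+14 (mod 26); the inverse of 3 mod 26 is 9. Treating letters as 0–25, the rule is x ↦ 3x + 14 (mod 26).
Decoding qwgon: q(16)→9·(16−14)≡18=s; w(22)→9·(22−14)≡20=u; g(6)→9·(6−14)≡6=g; o(14)→9·(14−14)≡0=a; n(13)→9·(13−14)≡17=r (all mod 26).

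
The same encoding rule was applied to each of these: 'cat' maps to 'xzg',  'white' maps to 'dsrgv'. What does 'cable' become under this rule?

Each pair mirrors across the alphabet (c↔x, a↔z, t↔g): positions sum to 25. Letters are reflected about the middle of the alphabet (position → 25−position): Atbash.
For cable: c↔x, a↔z, b↔y, l↔o, e↔v.

xzyov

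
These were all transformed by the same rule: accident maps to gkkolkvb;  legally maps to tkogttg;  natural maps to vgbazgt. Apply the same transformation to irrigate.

The shift depends on letter class: consonant c→k is +8, but vowel a→g is +6. Two shifts are in play — +6 for a/e/i/o/u, +8 for every other letter.
On irrigate: i(vowel)+6=o, r(cons)+8=z, r(cons)+8=z, i(vowel)+6=o, g(cons)+8=o, a(vowel)+6=g, t(cons)+8=b, e(vowel)+6=k.

ozzoogbk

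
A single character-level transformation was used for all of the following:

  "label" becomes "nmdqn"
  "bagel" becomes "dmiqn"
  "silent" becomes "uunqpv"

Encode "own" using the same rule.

ayp

The shift depends on letter class: consonant l→n is +2, but vowel a→m is +12. The rule splits by letter class: vowels +12, consonants +2.
For own: o(vowel)+12=a, w(cons)+2=y, n(cons)+2=p.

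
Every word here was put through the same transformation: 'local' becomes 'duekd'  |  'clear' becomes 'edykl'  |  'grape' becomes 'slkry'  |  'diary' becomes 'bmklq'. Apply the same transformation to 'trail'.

l(11)→d(3) and o(14)→u(20) fit y≡23x+10 (mod 26); the inverse of 23 mod 26 is 17. This is an affine cipher: with a=0,…,z=25, each position x becomes (23x+10) mod 26.
On trail: t(19)→23·19+10≡5=f; r(17)→23·17+10≡11=l; a(0)→23·0+10≡10=k; i(8)→23·8+10≡12=m; l(11)→23·11+10≡3=d (all mod 26).

flkmd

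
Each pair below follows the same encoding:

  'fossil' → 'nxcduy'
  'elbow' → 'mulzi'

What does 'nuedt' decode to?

In fossil: f→n is +8, o→x is +9, s→c is +10, s→d is +11 — the shift increases by 1 each position. The shift increases by 1 at each position, starting from +8: 8, 9, 10, ….
Reversing it on nuedt: n−8=f, u−9=l, e−10=u, d−11=s, t−12=h.

flush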